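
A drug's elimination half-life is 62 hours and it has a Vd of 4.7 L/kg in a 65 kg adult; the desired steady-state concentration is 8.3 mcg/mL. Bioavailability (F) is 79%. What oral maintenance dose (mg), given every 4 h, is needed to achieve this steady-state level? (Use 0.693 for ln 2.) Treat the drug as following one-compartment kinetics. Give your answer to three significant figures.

Vd(total) = 65 kg × 4.7 L/kg = 305.5 L
k = 0.693/62 = 0.01118 h⁻¹, so CL = k·Vd = 0.01118 × 305.5 = 3.415 L/h
D = CL × Css × τ / F = 3.415 × 8.3 × 4 / 0.79 = 143.5 mg

144 mg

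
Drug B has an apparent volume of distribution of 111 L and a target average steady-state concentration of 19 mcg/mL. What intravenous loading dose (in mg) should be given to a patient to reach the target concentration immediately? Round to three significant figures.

LD = Vd × C = 111.0 × 19.00 = 2109 mg

2110 mg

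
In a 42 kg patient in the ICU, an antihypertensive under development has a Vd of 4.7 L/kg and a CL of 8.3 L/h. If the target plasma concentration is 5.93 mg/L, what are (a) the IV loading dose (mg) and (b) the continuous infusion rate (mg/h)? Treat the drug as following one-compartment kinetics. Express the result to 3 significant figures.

(a) 1170 mg; (b) 49.2 mg/h

Total Vd = 4.7 × 42 = 197.4 L
Loading dose = Vd × C = 197.4 × 5.93 = 1171 mg
Maintenance infusion rate = CL × Css = 8.300 × 5.93 = 49.22 mg/h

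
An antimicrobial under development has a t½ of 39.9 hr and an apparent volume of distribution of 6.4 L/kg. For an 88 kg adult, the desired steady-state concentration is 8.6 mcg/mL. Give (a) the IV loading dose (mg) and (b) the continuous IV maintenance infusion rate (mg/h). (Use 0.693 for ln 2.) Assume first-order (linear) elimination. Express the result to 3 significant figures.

Vd(total) = 88 kg × 6.4 L/kg = 563.2 L
LD = Vd × C = 563.2 × 8.6 = 4844 mg
CL = 0.693 × Vd / t½ = 0.693 × 563.2 / 39.9 = 9.782 L/h
Infusion rate = CL × Css = 9.782 × 8.6 = 84.13 mg/h

(a) 4840 mg; (b) 84.1 mg/h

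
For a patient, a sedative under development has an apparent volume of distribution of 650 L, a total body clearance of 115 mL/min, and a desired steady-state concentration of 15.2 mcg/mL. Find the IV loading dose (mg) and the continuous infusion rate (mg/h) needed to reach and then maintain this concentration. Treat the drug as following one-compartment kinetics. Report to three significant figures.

Loading: fill Vd to C_target → 650.0 L × 15.2 mg/L = 9880 mg
CL = 115 mL/min = 115 × 0.06 = 6.900 L/h
Infusion rate = 6.900 L/h × 15.2 mg/L = 104.9 mg/h

(a) 9880 mg; (b) 105 mg/h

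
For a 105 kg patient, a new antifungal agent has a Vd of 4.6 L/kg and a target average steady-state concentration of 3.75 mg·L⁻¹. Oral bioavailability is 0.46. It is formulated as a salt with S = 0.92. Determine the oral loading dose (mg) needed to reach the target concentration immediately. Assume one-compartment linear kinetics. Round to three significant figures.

Vd(total) = 105 kg × 4.6 L/kg = 483.0 L
The loading dose fills Vd to the target concentration.
LD = Vd × C / F / S = 483.0 × 3.750 / 0.46 / 0.92 = 4280 mg

4280 mg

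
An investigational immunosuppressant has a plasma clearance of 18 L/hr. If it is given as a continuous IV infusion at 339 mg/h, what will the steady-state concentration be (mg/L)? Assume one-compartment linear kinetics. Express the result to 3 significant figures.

Css = rate / CL = 339 / 18.00 = 18.83 mg/L

18.8 mg/L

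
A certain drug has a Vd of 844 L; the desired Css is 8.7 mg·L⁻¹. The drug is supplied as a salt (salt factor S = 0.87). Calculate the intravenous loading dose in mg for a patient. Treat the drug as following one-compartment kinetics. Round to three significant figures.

The loading dose fills Vd to the target concentration.
LD = Vd × C / S = 844.0 × 8.700 / 0.87 = 8440 mg

8440 mg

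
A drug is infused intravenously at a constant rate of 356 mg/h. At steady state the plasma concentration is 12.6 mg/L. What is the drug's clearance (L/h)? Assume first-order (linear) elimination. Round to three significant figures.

28.3 L/h

At steady state, infusion rate = CL × Css, so CL = rate / Css.
CL = 356 / 12.6 = 28.25 L/h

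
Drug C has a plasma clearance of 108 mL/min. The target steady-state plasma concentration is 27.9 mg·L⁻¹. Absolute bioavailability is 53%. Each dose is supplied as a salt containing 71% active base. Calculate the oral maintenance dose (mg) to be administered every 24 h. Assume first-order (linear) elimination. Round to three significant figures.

CL = 108 mL/min = 108 × 0.06 = 6.480 L/h
D = CL × Css × τ / F / S = 6.480 × 27.9 × 24 / 0.53 / 0.71 = 11530 mg

11500 mg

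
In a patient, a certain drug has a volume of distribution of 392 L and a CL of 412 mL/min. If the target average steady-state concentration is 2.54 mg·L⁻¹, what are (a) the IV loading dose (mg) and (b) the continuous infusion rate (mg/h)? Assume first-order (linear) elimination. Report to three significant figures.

Loading dose = Vd × C = 392.0 × 2.54 = 995.7 mg
Convert clearance: 412 mL/min × 60 min/h ÷ 1000 mL/L = 24.72 L/h
Infusion rate = 24.72 L/h × 2.54 mg/L = 62.79 mg/h

(a) 996 mg; (b) 62.8 mg/h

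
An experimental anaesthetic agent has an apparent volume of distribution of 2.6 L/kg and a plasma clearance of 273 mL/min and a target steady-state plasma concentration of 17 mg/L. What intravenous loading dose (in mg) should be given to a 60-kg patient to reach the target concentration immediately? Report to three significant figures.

2650 mg

Vd(total) = 60 kg × 2.6 L/kg = 156.0 L
LD = Vd × C = 156.0 × 17.00 = 2652 mg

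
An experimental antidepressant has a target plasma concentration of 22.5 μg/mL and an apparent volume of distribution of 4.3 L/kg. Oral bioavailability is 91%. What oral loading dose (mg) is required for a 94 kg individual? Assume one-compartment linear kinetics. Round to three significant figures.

9990 mg

Vd = 4.3 L/kg × 94 kg = 404.2 L
The loading dose fills Vd to the target concentration.
LD = Vd × C / F = 404.2 × 22.50 / 0.91 = 9994 mg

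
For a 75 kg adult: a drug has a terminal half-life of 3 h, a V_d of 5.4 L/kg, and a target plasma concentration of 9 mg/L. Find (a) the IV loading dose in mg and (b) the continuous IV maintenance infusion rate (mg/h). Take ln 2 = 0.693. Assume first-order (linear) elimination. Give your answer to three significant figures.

Vd = 5.4 L/kg × 75 kg = 405.0 L
LD = Vd × C = 405.0 × 9 = 3645 mg
CL = 0.693 × Vd / t½ = 0.693 × 405.0 / 3 = 93.56 L/h
Infusion rate = CL × Css = 93.56 × 9 = 842.0 mg/h

(a) 3650 mg; (b) 842 mg/h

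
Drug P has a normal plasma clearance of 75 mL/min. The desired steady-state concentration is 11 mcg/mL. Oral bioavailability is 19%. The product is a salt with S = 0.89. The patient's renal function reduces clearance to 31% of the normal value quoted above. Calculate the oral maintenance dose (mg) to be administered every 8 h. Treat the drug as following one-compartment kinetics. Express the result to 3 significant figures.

726 mg

CL = 75 mL/min × 60/1000 = 4.500 L/h
Patient clearance = 0.31 × 4.500 = 1.395 L/h
D = CL × Css × τ / F / S = 1.395 × 11 × 8 / 0.19 / 0.89 = 726.0 mg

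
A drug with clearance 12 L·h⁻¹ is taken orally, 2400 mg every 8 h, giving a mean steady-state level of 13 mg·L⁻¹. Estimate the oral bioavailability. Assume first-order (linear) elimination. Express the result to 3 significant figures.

0.520

F·D/τ = CL·Css at steady state → F = CL·Css·τ / D.
F = 12 × 13 × 8 / 2400 = 0.520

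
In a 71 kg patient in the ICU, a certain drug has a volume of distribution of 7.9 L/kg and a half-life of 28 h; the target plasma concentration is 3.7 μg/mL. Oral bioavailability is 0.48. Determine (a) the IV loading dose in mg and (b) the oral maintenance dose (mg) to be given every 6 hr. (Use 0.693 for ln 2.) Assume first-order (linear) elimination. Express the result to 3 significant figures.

(a) 2080 mg; (b) 642 mg

Total Vd = 7.9 × 71 = 560.9 L
LD = Vd × C = 560.9 × 3.7 = 2075 mg
CL = 0.693 × Vd / t½ = 0.693 × 560.9 / 28 = 13.88 L/h
D = CL × Css × τ / F = 13.88 × 3.7 × 6 / 0.48 = 642.0 mg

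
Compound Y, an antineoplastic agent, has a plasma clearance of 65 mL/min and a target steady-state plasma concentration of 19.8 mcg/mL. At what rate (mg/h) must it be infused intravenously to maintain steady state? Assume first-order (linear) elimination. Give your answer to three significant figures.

77.2 mg/h

CL = 65 mL/min × 60/1000 = 3.900 L/h
At steady state, infusion rate equals elimination rate: rate in = CL × Css.
Infusion rate = CL · Css = 3.900 L/h × 19.8 mg/L = 77.22 mg/h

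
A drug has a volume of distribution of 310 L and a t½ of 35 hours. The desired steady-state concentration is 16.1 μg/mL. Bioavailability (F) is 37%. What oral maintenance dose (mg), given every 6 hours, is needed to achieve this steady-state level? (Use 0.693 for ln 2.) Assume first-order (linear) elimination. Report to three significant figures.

1600 mg

k = 0.693/35 = 0.01980 h⁻¹, so CL = k·Vd = 0.01980 × 310.0 = 6.138 L/h
D = CL × Css × τ / F = 6.138 × 16.1 × 6 / 0.37 = 1603 mg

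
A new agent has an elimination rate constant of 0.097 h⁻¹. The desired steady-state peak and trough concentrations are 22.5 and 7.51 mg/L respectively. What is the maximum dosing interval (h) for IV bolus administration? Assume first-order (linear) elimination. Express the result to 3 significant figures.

11.3 h

Between IV bolus doses, concentration decays as C = C₀·e^(−kτ), so C_peak/C_trough = e^(kτ).
τ_max = ln(C_peak/C_trough) / k = ln(22.5/7.51) / 0.09700 = 1.097 / 0.09700 = 11.31 h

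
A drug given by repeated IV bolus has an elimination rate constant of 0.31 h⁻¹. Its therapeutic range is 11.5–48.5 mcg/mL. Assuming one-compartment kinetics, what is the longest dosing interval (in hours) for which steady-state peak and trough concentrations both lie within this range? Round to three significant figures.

4.64 h

Between IV bolus doses, concentration decays as C = C₀·e^(−kτ), so C_peak/C_trough = e^(kτ).
τ_max = ln(C_peak/C_trough) / k = ln(48.5/11.5) / 0.3100 = 1.439 / 0.3100 = 4.642 h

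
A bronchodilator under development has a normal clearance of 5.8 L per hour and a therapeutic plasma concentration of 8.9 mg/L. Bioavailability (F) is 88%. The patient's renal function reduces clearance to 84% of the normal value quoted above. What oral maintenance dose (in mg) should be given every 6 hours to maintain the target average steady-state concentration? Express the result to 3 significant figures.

Patient clearance = 0.84 × 5.800 = 4.872 L/h
D = CL × Css × τ / F = 4.872 × 8.9 × 6 / 0.88 = 295.6 mg

296 mg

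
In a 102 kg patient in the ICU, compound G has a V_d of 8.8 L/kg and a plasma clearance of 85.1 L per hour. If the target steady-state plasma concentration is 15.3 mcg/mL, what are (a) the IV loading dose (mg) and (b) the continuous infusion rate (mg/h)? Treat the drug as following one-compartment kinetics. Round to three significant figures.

Vd = 8.8 L/kg × 102 kg = 897.6 L
Loading: fill Vd to C_target → 897.6 L × 15.3 mg/L = 13730 mg
Infusion rate = 85.10 L/h × 15.3 mg/L = 1302 mg/h

(a) 13700 mg; (b) 1300 mg/h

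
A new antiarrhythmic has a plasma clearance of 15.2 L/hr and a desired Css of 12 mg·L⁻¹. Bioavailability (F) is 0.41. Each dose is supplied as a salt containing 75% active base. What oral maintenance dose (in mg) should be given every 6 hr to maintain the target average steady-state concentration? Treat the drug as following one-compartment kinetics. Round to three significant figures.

D = CL × Css × τ / F / S = 15.20 × 12 × 6 / 0.41 / 0.75 = 3559 mg

3560 mg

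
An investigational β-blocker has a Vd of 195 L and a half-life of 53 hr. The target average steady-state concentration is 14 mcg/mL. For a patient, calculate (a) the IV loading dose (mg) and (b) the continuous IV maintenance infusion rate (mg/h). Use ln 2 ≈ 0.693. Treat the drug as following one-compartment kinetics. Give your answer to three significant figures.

(a) 2730 mg; (b) 35.7 mg/h

LD = Vd × C = 195.0 × 14 = 2730 mg
CL = 0.693 × Vd / t½ = 0.693 × 195.0 / 53 = 2.550 L/h
Infusion rate = CL × Css = 2.550 × 14 = 35.70 mg/h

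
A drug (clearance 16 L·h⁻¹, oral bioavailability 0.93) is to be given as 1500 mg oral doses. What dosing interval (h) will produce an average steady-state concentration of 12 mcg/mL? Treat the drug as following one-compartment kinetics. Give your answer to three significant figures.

7.27 h

F·D/τ = CL·Css → τ = F·D / (CL·Css).
τ = 0.93 × 1500 / (16 × 12) = 7.266 h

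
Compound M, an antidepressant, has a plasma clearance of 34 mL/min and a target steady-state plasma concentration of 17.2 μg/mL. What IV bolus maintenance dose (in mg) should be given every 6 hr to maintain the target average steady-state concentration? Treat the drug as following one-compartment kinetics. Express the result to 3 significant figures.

211 mg

CL = 34 mL/min × 60/1000 = 2.040 L/h
At steady state, dose per interval replaces the amount cleared in that interval: D/τ = CL·Css.
D = CL × Css × τ = 2.040 × 17.2 × 6 = 210.5 mg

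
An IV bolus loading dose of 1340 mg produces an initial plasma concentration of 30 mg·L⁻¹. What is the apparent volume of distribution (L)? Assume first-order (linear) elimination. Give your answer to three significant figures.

Immediately after an IV bolus, C₀ = Dose / Vd, so Vd = Dose / C₀.
Vd = 1340 / 30 = 44.67 L

44.7 L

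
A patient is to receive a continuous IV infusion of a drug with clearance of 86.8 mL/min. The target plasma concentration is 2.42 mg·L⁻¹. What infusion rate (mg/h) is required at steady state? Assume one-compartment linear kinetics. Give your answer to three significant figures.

CL = 86.8 mL/min = 86.8 × 0.06 = 5.208 L/h
Rate = CL × Css = 5.208 × 2.42 = 12.60 mg/h

12.6 mg/h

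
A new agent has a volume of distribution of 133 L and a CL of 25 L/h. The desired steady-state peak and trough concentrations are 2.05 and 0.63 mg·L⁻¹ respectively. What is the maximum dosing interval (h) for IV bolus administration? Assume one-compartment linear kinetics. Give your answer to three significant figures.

6.28 h

k = CL / Vd = 25.00 / 133.0 = 0.1880 h⁻¹
Between IV bolus doses, concentration decays as C = C₀·e^(−kτ), so C_peak/C_trough = e^(kτ).
τ_max = ln(C_peak/C_trough) / k = ln(2.05/0.63) / 0.1880 = 1.180 / 0.1880 = 6.277 h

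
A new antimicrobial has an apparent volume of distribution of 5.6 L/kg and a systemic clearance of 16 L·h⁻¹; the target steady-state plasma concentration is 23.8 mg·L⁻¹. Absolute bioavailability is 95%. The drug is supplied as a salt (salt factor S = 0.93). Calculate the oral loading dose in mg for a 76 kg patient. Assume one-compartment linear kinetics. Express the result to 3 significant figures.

11500 mg

Vd(total) = 76 kg × 5.6 L/kg = 425.6 L
LD = Vd × C / F / S = 425.6 × 23.80 / 0.95 / 0.93 = 11460 mg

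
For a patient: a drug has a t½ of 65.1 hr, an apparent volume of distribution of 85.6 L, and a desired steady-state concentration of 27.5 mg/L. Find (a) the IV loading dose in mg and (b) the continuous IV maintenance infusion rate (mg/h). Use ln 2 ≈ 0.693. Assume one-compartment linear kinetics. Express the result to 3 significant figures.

(a) 2350 mg; (b) 25.1 mg/h

LD = Vd × C = 85.60 × 27.5 = 2354 mg
CL = 0.693 × Vd / t½ = 0.693 × 85.60 / 65.1 = 0.9112 L/h
Infusion rate = CL × Css = 0.9112 × 27.5 = 25.06 mg/h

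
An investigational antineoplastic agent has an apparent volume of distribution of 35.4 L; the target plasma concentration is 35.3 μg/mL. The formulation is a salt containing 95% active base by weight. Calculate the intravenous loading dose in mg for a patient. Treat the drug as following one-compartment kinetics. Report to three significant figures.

The loading dose fills Vd to the target concentration.
LD = Vd × C / S = 35.40 × 35.30 / 0.95 = 1315 mg

1320 mg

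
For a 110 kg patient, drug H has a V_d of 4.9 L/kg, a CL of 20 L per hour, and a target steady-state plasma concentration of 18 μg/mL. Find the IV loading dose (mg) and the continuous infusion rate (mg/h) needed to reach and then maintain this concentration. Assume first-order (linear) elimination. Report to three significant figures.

(a) 9700 mg; (b) 360 mg/h

Vd(total) = 110 kg × 4.9 L/kg = 539.0 L
LD = Vd · C_target = 539.0 × 18 = 9702 mg
Maintenance: replace elimination → rate = CL × Css = 20.00 × 18 = 360.0 mg/h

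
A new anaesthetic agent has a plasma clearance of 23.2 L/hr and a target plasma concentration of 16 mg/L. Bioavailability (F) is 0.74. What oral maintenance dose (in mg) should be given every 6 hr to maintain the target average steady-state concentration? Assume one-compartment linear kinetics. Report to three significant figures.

3010 mg

D = CL × Css × τ / F = 23.20 × 16 × 6 / 0.74 = 3010 mg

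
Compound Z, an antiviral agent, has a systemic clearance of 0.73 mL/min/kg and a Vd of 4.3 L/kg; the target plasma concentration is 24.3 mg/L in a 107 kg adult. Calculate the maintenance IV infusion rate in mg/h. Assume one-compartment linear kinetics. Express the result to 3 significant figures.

CL = 0.73 mL/min/kg × 107 kg = 78.11 mL/min = 78.11 × 60/1000 = 4.687 L/h
At steady state, infusion rate equals elimination rate: rate in = CL × Css.
Infusion rate = CL · Css = 4.687 L/h × 24.3 mg/L = 113.9 mg/h

114 mg/h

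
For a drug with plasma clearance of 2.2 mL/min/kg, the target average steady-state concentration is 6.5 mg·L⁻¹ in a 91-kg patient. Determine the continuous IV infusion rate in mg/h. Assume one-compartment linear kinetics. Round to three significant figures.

CL = 2.2 mL/min/kg × 91 kg = 200.2 mL/min = 200.2 × 60/1000 = 12.01 L/h
At steady state, infusion rate equals elimination rate: rate in = CL × Css.
Infusion rate = CL · Css = 12.01 L/h × 6.5 mg/L = 78.07 mg/h

78.1 mg/h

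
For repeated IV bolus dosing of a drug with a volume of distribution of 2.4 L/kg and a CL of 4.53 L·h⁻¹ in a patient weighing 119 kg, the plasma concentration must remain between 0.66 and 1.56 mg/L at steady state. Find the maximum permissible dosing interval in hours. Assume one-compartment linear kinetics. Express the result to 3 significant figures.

Total Vd = 2.4 × 119 = 285.6 L
k = CL / Vd = 4.530 / 285.6 = 0.01586 h⁻¹
Between IV bolus doses, concentration decays as C = C₀·e^(−kτ), so C_peak/C_trough = e^(kτ).
τ_max = ln(C_peak/C_trough) / k = ln(1.56/0.66) / 0.01586 = 0.8602 / 0.01586 = 54.24 h

54.2 h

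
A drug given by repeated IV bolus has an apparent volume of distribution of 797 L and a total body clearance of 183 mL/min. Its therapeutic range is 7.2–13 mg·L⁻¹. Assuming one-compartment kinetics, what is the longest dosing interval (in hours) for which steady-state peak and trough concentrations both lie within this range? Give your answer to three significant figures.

Convert clearance: 183 mL/min × 60 min/h ÷ 1000 mL/L = 10.98 L/h
k = CL / Vd = 10.98 / 797.0 = 0.01378 h⁻¹
Between IV bolus doses, concentration decays as C = C₀·e^(−kτ), so C_peak/C_trough = e^(kτ).
τ_max = ln(C_peak/C_trough) / k = ln(13/7.2) / 0.01378 = 0.5909 / 0.01378 = 42.88 h

42.9 h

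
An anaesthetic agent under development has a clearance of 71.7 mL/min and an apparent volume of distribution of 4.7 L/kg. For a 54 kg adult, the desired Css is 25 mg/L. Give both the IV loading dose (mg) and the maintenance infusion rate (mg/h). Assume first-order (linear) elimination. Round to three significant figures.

Vd(total) = 54 kg × 4.7 L/kg = 253.8 L
Loading: fill Vd to C_target → 253.8 L × 25 mg/L = 6345 mg
CL = 71.7 mL/min × 60/1000 = 4.302 L/h
Maintenance infusion rate = CL × Css = 4.302 × 25 = 107.6 mg/h

(a) 6350 mg; (b) 108 mg/h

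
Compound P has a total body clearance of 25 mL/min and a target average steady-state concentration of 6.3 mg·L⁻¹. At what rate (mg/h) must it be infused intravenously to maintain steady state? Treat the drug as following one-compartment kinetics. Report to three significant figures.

CL = 25 mL/min × 60/1000 = 1.500 L/h
At steady state, infusion rate equals elimination rate: rate in = CL × Css.
Rate = CL × Css = 1.500 × 6.3 = 9.450 mg/h

9.45 mg/h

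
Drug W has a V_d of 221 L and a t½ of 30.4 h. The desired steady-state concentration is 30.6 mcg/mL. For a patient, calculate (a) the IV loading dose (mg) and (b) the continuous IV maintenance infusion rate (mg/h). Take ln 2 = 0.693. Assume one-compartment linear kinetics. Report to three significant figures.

LD = Vd × C = 221.0 × 30.6 = 6763 mg
CL = 0.693 × Vd / t½ = 0.693 × 221.0 / 30.4 = 5.038 L/h
Infusion rate = CL × Css = 5.038 × 30.6 = 154.2 mg/h

(a) 6760 mg; (b) 154 mg/h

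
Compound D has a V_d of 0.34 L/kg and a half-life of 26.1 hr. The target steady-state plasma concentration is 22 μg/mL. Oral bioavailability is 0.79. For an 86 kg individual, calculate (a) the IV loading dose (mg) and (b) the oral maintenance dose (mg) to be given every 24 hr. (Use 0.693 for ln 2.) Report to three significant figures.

(a) 643 mg; (b) 519 mg

Total Vd = 0.34 × 86 = 29.24 L
LD = Vd × C = 29.24 × 22 = 643.3 mg
CL = 0.693 × Vd / t½ = 0.693 × 29.24 / 26.1 = 0.7764 L/h
D = CL × Css × τ / F = 0.7764 × 22 × 24 / 0.79 = 518.9 mg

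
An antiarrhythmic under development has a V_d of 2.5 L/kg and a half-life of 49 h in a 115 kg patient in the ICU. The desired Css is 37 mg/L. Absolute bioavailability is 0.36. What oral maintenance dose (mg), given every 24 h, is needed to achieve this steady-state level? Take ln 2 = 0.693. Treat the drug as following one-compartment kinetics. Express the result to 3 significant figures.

Total Vd = 2.5 × 115 = 287.5 L
CL = 0.693 × Vd / t½ = 0.693 × 287.5 / 49 = 4.066 L/h
D = CL × Css × τ / F = 4.066 × 37 × 24 / 0.36 = 10030 mg

10000 mg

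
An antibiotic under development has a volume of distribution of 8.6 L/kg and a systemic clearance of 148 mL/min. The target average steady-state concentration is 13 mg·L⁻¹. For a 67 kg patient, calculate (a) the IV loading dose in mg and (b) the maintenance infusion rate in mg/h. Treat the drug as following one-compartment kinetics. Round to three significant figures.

(a) 7490 mg; (b) 115 mg/h

Total Vd = 8.6 × 67 = 576.2 L
Loading: fill Vd to C_target → 576.2 L × 13 mg/L = 7491 mg
CL = 148 mL/min × 60/1000 = 8.880 L/h
Maintenance infusion rate = CL × Css = 8.880 × 13 = 115.4 mg/h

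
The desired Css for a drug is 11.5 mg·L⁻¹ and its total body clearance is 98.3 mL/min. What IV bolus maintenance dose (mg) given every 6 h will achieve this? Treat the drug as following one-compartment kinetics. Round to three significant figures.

407 mg

CL = 98.3 mL/min = 98.3 × 0.06 = 5.898 L/h
D = CL × Css × τ = 5.898 × 11.5 × 6 = 407.0 mg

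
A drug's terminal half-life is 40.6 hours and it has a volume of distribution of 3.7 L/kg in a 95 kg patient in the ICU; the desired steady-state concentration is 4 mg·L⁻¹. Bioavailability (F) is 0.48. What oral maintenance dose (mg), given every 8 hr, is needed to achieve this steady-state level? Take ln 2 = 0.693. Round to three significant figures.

400 mg

Vd(total) = 95 kg × 3.7 L/kg = 351.5 L
CL = ln 2 · Vd / t½ = 0.693 × 351.5 / 40.6 = 6.000 L/h
D = CL × Css × τ / F = 6.000 × 4 × 8 / 0.48 = 400.0 mg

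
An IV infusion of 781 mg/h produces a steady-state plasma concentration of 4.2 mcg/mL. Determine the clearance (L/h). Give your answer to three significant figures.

At steady state, infusion rate = CL × Css, so CL = rate / Css.
CL = 781 / 4.2 = 186.0 L/h

186 L/h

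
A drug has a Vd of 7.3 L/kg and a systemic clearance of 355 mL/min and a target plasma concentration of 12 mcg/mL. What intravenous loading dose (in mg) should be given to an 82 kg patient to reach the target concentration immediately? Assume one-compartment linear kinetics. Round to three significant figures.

7180 mg

Total Vd = 7.3 × 82 = 598.6 L
LD = Vd × C = 598.6 × 12.00 = 7183 mg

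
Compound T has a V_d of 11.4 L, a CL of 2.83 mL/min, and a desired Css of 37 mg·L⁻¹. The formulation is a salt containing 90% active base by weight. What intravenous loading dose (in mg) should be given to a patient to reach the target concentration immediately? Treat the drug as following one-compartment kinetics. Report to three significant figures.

469 mg

LD = Vd × C / S = 11.40 × 37.00 / 0.9 = 468.7 mg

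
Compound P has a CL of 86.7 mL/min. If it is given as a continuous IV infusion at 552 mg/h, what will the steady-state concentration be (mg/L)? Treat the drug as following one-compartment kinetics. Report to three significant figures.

CL = 86.7 mL/min = 86.7 × 0.06 = 5.202 L/h
Css = rate / CL = 552 / 5.202 = 106.1 mg/L

106 mg/L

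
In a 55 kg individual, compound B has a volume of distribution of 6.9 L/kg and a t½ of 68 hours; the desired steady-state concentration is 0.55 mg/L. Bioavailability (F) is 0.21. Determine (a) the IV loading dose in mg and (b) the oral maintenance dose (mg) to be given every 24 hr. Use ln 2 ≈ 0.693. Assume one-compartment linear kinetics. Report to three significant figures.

(a) 209 mg; (b) 243 mg

Vd(total) = 55 kg × 6.9 L/kg = 379.5 L
LD = Vd × C = 379.5 × 0.55 = 208.7 mg
CL = 0.693 × Vd / t½ = 0.693 × 379.5 / 68 = 3.868 L/h
D = CL × Css × τ / F = 3.868 × 0.55 × 24 / 0.21 = 243.1 mg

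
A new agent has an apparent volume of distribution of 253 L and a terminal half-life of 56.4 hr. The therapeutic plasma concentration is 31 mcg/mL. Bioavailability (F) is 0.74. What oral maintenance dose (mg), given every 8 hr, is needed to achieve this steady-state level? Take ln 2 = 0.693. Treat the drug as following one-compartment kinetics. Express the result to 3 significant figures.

CL = 0.693 × Vd / t½ = 0.693 × 253.0 / 56.4 = 3.109 L/h
D = CL × Css × τ / F = 3.109 × 31 × 8 / 0.74 = 1042 mg

1040 mg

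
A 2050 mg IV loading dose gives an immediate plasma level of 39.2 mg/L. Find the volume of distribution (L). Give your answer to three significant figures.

52.3 L

Immediately after an IV bolus, C₀ = Dose / Vd, so Vd = Dose / C₀.
Vd = 2050 / 39.2 = 52.30 L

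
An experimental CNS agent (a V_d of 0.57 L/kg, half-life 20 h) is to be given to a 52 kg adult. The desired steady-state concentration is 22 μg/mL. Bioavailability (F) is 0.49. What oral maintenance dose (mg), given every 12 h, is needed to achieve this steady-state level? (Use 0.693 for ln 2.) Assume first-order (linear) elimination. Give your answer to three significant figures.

553 mg

Total Vd = 0.57 × 52 = 29.64 L
k = 0.693/20 = 0.03465 h⁻¹, so CL = k·Vd = 0.03465 × 29.64 = 1.027 L/h
D = CL × Css × τ / F = 1.027 × 22 × 12 / 0.49 = 553.3 mg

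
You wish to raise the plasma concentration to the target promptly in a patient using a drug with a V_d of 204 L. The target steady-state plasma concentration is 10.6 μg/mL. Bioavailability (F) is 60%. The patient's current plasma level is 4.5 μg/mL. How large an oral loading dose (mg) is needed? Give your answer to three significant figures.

2070 mg

Concentration deficit ΔC = 10.6 − 4.5 = 6.100 mg/L
LD = Vd × ΔC / F = 204.0 × 6.100 / 0.6 = 2074 mg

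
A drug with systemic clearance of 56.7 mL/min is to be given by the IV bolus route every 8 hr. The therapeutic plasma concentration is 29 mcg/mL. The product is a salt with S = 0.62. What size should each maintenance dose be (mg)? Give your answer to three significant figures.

Convert clearance: 56.7 mL/min × 60 min/h ÷ 1000 mL/L = 3.402 L/h
D = CL × Css × τ / S = 3.402 × 29 × 8 / 0.62 = 1273 mg

1270 mg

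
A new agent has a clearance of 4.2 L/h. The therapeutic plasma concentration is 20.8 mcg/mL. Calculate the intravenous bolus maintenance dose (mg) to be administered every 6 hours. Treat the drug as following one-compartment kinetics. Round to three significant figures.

524 mg

D = CL × Css × τ = 4.200 × 20.8 × 6 = 524.2 mg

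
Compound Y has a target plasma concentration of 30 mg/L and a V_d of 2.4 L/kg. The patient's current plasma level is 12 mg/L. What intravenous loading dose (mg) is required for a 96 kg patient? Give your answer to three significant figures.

4150 mg

Vd(total) = 96 kg × 2.4 L/kg = 230.4 L
Concentration deficit ΔC = 30 − 12 = 18.00 mg/L
LD = Vd × ΔC = 230.4 × 18.00 = 4147 mg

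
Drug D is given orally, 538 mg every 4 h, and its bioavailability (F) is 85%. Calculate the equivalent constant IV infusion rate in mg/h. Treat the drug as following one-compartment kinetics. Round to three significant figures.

114 mg/h

Equivalent systemic input: infusion rate = F·D/τ.
Rate = 0.85 × 538 / 4 = 114.3 mg/h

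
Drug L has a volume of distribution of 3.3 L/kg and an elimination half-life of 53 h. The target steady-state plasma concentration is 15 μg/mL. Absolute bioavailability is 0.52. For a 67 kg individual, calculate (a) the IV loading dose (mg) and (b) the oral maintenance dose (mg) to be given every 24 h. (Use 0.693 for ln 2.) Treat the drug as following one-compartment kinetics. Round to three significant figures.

Total Vd = 3.3 × 67 = 221.1 L
LD = Vd × C = 221.1 × 15 = 3317 mg
CL = 0.693 × Vd / t½ = 0.693 × 221.1 / 53 = 2.891 L/h
D = CL × Css × τ / F = 2.891 × 15 × 24 / 0.52 = 2001 mg

(a) 3320 mg; (b) 2000 mg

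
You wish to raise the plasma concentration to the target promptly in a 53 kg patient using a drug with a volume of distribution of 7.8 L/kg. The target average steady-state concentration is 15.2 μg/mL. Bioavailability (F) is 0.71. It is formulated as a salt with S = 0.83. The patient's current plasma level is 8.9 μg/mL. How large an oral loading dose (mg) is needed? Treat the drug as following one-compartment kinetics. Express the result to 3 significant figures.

Vd(total) = 53 kg × 7.8 L/kg = 413.4 L
Concentration deficit ΔC = 15.2 − 8.9 = 6.300 mg/L
LD = Vd × ΔC / F / S = 413.4 × 6.300 / 0.71 / 0.83 = 4420 mg

4420 mg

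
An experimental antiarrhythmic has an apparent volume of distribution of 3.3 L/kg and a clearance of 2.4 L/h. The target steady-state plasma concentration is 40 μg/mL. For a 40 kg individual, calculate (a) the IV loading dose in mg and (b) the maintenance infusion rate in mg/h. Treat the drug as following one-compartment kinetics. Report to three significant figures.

Vd = 3.3 L/kg × 40 kg = 132.0 L
Loading dose = Vd × C = 132.0 × 40 = 5280 mg
Infusion rate = 2.400 L/h × 40 mg/L = 96.00 mg/h

(a) 5280 mg; (b) 96.0 mg/h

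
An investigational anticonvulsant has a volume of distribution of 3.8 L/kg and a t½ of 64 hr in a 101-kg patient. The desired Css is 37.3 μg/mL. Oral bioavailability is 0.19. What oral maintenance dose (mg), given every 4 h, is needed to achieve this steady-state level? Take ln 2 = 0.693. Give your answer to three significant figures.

Vd = 3.8 L/kg × 101 kg = 383.8 L
CL = ln 2 · Vd / t½ = 0.693 × 383.8 / 64 = 4.156 L/h
D = CL × Css × τ / F = 4.156 × 37.3 × 4 / 0.19 = 3264 mg

3260 mg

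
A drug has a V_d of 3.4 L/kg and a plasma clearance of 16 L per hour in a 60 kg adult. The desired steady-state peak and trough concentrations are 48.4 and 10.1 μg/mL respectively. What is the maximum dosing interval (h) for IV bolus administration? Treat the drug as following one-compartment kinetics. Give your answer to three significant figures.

Vd = 3.4 L/kg × 60 kg = 204.0 L
k = CL / Vd = 16.00 / 204.0 = 0.07843 h⁻¹
Between IV bolus doses, concentration decays as C = C₀·e^(−kτ), so C_peak/C_trough = e^(kτ).
τ_max = ln(C_peak/C_trough) / k = ln(48.4/10.1) / 0.07843 = 1.567 / 0.07843 = 19.98 h

20.0 h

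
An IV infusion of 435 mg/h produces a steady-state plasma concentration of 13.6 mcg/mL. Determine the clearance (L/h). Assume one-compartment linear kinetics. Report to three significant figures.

At steady state, infusion rate = CL × Css, so CL = rate / Css.
CL = 435 / 13.6 = 31.99 L/h

32.0 L/h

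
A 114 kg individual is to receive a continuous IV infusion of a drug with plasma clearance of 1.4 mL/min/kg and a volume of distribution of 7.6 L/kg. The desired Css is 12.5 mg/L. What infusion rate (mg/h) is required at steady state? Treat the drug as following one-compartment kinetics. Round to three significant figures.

120 mg/h

CL = 1.4 mL/min/kg × 114 kg = 159.6 mL/min = 159.6 × 60/1000 = 9.576 L/h
Maintenance depends on clearance, not Vd — rate in must match rate out.
R₀ = 9.576 × 12.5 = 119.7 mg/h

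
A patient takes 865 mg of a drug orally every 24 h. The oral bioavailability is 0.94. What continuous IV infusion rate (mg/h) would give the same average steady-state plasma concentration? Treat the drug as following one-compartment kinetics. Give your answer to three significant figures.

33.9 mg/h

Equivalent systemic input: infusion rate = F·D/τ.
Rate = 0.94 × 865 / 24 = 33.88 mg/h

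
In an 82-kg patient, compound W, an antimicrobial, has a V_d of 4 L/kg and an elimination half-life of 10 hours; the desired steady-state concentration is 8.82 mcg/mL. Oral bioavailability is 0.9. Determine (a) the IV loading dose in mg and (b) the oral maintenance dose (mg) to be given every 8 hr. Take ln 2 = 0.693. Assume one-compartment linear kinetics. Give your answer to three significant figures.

Total Vd = 4 × 82 = 328.0 L
LD = Vd × C = 328.0 × 8.82 = 2893 mg
CL = 0.693 × Vd / t½ = 0.693 × 328.0 / 10 = 22.73 L/h
D = CL × Css × τ / F = 22.73 × 8.82 × 8 / 0.9 = 1782 mg

(a) 2890 mg; (b) 1780 mg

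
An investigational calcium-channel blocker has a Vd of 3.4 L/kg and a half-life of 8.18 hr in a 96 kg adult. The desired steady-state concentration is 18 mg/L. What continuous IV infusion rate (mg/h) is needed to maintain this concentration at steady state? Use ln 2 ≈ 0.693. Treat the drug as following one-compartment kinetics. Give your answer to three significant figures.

498 mg/h

Vd(total) = 96 kg × 3.4 L/kg = 326.4 L
CL = ln 2 · Vd / t½ = 0.693 × 326.4 / 8.18 = 27.65 L/h
Infusion rate = CL × Css = 27.65 × 18 = 497.7 mg/h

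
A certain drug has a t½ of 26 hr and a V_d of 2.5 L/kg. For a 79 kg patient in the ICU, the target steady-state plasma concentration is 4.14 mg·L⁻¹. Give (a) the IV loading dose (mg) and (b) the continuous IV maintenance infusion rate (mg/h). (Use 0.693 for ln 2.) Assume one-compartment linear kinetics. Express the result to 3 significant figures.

Total Vd = 2.5 × 79 = 197.5 L
LD = Vd × C = 197.5 × 4.14 = 817.7 mg
CL = 0.693 × Vd / t½ = 0.693 × 197.5 / 26 = 5.264 L/h
Infusion rate = CL × Css = 5.264 × 4.14 = 21.79 mg/h

(a) 818 mg; (b) 21.8 mg/h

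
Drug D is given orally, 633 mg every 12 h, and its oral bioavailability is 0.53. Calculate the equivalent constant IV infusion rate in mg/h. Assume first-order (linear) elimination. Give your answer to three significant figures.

Equivalent systemic input: infusion rate = F·D/τ.
Rate = 0.53 × 633 / 12 = 27.96 mg/h

28.0 mg/h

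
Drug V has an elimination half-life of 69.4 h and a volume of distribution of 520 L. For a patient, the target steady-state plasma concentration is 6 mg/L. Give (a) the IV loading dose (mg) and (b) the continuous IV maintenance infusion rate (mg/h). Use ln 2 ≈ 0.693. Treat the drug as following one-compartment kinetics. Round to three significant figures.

LD = Vd × C = 520.0 × 6 = 3120 mg
CL = 0.693 × Vd / t½ = 0.693 × 520.0 / 69.4 = 5.193 L/h
Infusion rate = CL × Css = 5.193 × 6 = 31.16 mg/h

(a) 3120 mg; (b) 31.2 mg/h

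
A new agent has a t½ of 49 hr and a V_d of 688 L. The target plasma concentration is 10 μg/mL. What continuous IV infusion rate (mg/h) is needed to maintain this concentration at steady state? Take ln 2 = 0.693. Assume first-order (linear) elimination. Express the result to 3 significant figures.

CL = 0.693 × Vd / t½ = 0.693 × 688.0 / 49 = 9.730 L/h
Infusion rate = CL × Css = 9.730 × 10 = 97.30 mg/h

97.3 mg/h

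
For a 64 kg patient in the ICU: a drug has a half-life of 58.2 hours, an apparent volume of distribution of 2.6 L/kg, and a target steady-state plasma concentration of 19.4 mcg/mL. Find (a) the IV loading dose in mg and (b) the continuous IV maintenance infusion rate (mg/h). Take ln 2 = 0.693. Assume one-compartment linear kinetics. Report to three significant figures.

(a) 3230 mg; (b) 38.4 mg/h

Vd(total) = 64 kg × 2.6 L/kg = 166.4 L
LD = Vd × C = 166.4 × 19.4 = 3228 mg
CL = 0.693 × Vd / t½ = 0.693 × 166.4 / 58.2 = 1.981 L/h
Infusion rate = CL × Css = 1.981 × 19.4 = 38.43 mg/h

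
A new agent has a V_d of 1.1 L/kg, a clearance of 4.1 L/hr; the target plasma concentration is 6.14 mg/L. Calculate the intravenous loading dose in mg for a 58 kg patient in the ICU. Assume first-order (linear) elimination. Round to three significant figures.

Total Vd = 1.1 × 58 = 63.80 L
The loading dose fills Vd to the target concentration.
LD = Vd × C = 63.80 × 6.140 = 391.7 mg

392 mg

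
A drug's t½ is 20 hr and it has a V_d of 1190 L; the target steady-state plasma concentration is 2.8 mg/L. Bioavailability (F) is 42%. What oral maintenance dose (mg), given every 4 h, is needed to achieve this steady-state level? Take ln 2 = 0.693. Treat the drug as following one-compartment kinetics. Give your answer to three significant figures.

CL = 0.693 × Vd / t½ = 0.693 × 1190 / 20 = 41.23 L/h
D = CL × Css × τ / F = 41.23 × 2.8 × 4 / 0.42 = 1099 mg

1100 mg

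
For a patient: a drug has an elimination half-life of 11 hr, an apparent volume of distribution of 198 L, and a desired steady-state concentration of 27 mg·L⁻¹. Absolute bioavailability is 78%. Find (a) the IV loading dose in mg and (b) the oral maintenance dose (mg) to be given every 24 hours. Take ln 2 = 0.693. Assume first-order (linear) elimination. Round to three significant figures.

LD = Vd × C = 198.0 × 27 = 5346 mg
CL = 0.693 × Vd / t½ = 0.693 × 198.0 / 11 = 12.47 L/h
D = CL × Css × τ / F = 12.47 × 27 × 24 / 0.78 = 10360 mg

(a) 5350 mg; (b) 10400 mg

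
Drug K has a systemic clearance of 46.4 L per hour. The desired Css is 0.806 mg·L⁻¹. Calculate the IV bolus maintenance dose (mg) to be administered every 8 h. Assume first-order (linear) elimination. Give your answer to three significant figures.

At steady state, dose per interval replaces the amount cleared in that interval: D/τ = CL·Css.
D = CL × Css × τ = 46.40 × 0.806 × 8 = 299.2 mg

299 mg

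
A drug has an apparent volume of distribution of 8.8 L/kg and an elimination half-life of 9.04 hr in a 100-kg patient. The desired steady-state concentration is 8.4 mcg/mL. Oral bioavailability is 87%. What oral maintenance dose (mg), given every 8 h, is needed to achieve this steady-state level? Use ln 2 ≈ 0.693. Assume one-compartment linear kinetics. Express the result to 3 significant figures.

Total Vd = 8.8 × 100 = 880.0 L
CL = 0.693 × Vd / t½ = 0.693 × 880.0 / 9.04 = 67.46 L/h
D = CL × Css × τ / F = 67.46 × 8.4 × 8 / 0.87 = 5211 mg

5210 mg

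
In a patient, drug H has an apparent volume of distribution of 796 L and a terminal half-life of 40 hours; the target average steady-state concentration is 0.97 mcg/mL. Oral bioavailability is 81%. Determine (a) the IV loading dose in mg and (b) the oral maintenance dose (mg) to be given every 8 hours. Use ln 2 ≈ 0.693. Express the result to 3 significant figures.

LD = Vd × C = 796.0 × 0.97 = 772.1 mg
CL = 0.693 × Vd / t½ = 0.693 × 796.0 / 40 = 13.79 L/h
D = CL × Css × τ / F = 13.79 × 0.97 × 8 / 0.81 = 132.1 mg

(a) 772 mg; (b) 132 mg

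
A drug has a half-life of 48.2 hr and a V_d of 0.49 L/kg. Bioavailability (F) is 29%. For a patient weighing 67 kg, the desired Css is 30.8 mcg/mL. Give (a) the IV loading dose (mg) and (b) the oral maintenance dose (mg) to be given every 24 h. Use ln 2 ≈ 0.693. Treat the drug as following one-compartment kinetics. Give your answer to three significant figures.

(a) 1010 mg; (b) 1200 mg

Total Vd = 0.49 × 67 = 32.83 L
LD = Vd × C = 32.83 × 30.8 = 1011 mg
CL = 0.693 × Vd / t½ = 0.693 × 32.83 / 48.2 = 0.4720 L/h
D = CL × Css × τ / F = 0.4720 × 30.8 × 24 / 0.29 = 1203 mg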